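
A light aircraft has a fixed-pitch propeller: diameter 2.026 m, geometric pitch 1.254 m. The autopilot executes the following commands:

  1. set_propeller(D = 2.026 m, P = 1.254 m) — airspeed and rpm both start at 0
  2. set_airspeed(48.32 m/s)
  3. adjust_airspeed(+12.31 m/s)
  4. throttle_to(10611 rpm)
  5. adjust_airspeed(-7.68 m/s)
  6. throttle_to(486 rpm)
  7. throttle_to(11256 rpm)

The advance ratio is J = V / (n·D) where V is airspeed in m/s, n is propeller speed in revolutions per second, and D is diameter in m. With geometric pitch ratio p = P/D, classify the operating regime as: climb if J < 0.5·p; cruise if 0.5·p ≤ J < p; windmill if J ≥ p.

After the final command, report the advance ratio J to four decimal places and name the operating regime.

J = 0.1393, regime = climb

set_propeller: D = 2.026 m, P = 1.254 m (p = P/D = 0.618954); state ← (V=0, rpm=0)
set_airspeed(48.32): V ← 48.32 m/s
adjust_airspeed(+12.31): V ← 48.32 +12.31 = 60.63 m/s
throttle_to(10611): rpm ← 10611
adjust_airspeed(-7.68): V ← 60.63 -7.68 = 52.95 m/s
throttle_to(486): rpm ← 486
throttle_to(11256): rpm ← 11256
final state: V = 52.95 m/s, rpm = 11256 → n = rpm/60 = 187.600000 rev/s
J = V / (n·D) = 52.95 / (187.600000 × 2.026) = 0.139314
regime bands: climb J<0.3095 | cruise [0.3095, 0.6190) | windmill J≥0.6190
J = 0.1393 → climb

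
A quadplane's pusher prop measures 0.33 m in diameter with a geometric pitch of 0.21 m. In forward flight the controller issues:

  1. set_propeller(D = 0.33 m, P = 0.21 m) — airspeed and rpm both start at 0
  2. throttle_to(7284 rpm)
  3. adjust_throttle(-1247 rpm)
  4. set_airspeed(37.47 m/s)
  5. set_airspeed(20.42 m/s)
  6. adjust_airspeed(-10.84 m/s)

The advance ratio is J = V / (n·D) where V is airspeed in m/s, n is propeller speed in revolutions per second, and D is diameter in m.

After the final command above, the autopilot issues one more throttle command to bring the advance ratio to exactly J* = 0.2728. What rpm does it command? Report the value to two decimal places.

set_propeller: D = 0.33 m, P = 0.21 m (p = P/D = 0.636364); state ← (V=0, rpm=0)
throttle_to(7284): rpm ← 7284
adjust_throttle(-1247): rpm ← 7284 -1247 = 6037
set_airspeed(37.47): V ← 37.47 m/s
set_airspeed(20.42): V ← 20.42 m/s
adjust_airspeed(-10.84): V ← 20.42 -10.84 = 9.58 m/s
final state: V = 9.58 m/s, rpm = 6037 → n = rpm/60 = 100.616667 rev/s
target J* = 0.2728; solve J* = V/(n·D) for n: n = V/(J*·D) = 9.58/(0.2728 × 0.33) = 106.416067 rev/s
rpm = 60·n = 6384.964010

rpm = 6384.96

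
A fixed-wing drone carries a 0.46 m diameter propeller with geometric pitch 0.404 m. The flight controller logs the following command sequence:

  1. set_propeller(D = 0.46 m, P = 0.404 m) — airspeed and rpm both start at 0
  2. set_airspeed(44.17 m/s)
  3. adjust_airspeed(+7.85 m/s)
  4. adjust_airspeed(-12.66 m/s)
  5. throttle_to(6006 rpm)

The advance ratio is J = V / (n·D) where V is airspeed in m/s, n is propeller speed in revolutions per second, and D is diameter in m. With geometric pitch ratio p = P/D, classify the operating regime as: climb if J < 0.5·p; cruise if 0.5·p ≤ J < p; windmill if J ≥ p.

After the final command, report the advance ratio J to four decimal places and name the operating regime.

J = 0.8548, regime = cruise

set_propeller: D = 0.46 m, P = 0.404 m (p = P/D = 0.878261); state ← (V=0, rpm=0)
set_airspeed(44.17): V ← 44.17 m/s
adjust_airspeed(+7.85): V ← 44.17 +7.85 = 52.02 m/s
adjust_airspeed(-12.66): V ← 52.02 -12.66 = 39.36 m/s
throttle_to(6006): rpm ← 6006
final state: V = 39.36 m/s, rpm = 6006 → n = rpm/60 = 100.100000 rev/s
J = V / (n·D) = 39.36 / (100.100000 × 0.46) = 0.854797
regime bands: climb J<0.4391 | cruise [0.4391, 0.8783) | windmill J≥0.8783
J = 0.8548 → cruise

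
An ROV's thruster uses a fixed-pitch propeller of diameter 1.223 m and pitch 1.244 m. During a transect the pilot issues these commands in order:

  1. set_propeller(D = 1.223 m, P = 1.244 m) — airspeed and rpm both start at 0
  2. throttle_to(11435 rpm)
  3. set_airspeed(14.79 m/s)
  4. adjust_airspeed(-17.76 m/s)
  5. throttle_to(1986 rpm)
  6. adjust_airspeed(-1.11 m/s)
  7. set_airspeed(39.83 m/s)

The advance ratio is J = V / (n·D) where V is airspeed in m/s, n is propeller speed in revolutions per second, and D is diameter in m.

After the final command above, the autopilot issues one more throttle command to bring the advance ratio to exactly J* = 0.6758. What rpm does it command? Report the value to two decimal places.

rpm = 2891.46

set_propeller: D = 1.223 m, P = 1.244 m (p = P/D = 1.017171); state ← (V=0, rpm=0)
throttle_to(11435): rpm ← 11435
set_airspeed(14.79): V ← 14.79 m/s
adjust_airspeed(-17.76): V ← 14.79 -17.76 = -2.97 m/s
throttle_to(1986): rpm ← 1986
adjust_airspeed(-1.11): V ← -2.97 -1.11 = -4.08 m/s
set_airspeed(39.83): V ← 39.83 m/s
final state: V = 39.83 m/s, rpm = 1986 → n = rpm/60 = 33.100000 rev/s
target J* = 0.6758; solve J* = V/(n·D) for n: n = V/(J*·D) = 39.83/(0.6758 × 1.223) = 48.190969 rev/s
rpm = 60·n = 2891.458160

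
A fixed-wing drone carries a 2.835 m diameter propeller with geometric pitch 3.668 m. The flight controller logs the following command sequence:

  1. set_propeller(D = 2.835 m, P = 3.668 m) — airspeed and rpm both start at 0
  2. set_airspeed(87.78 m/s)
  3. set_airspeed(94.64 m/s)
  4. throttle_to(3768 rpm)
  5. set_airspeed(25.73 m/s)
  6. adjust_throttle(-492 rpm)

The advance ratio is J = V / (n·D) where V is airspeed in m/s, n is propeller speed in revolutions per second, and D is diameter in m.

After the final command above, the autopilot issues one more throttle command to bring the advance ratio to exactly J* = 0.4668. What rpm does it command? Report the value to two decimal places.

rpm = 1166.56

set_propeller: D = 2.835 m, P = 3.668 m (p = P/D = 1.293827); state ← (V=0, rpm=0)
set_airspeed(87.78): V ← 87.78 m/s
set_airspeed(94.64): V ← 94.64 m/s
throttle_to(3768): rpm ← 3768
set_airspeed(25.73): V ← 25.73 m/s
adjust_throttle(-492): rpm ← 3768 -492 = 3276
final state: V = 25.73 m/s, rpm = 3276 → n = rpm/60 = 54.600000 rev/s
target J* = 0.4668; solve J* = V/(n·D) for n: n = V/(J*·D) = 25.73/(0.4668 × 2.835) = 19.442669 rev/s
rpm = 60·n = 1166.560121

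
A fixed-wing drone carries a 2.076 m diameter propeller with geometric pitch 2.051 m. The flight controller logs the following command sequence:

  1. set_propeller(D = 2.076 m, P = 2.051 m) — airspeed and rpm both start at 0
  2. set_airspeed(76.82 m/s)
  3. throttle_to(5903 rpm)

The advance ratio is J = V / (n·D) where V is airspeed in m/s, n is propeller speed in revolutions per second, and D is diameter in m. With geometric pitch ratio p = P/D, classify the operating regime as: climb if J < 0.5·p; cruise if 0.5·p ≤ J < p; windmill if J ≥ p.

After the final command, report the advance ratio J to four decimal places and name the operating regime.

J = 0.3761, regime = climb

set_propeller: D = 2.076 m, P = 2.051 m (p = P/D = 0.987958); state ← (V=0, rpm=0)
set_airspeed(76.82): V ← 76.82 m/s
throttle_to(5903): rpm ← 5903
final state: V = 76.82 m/s, rpm = 5903 → n = rpm/60 = 98.383333 rev/s
J = V / (n·D) = 76.82 / (98.383333 × 2.076) = 0.376119
regime bands: climb J<0.4940 | cruise [0.4940, 0.9880) | windmill J≥0.9880
J = 0.3761 → climb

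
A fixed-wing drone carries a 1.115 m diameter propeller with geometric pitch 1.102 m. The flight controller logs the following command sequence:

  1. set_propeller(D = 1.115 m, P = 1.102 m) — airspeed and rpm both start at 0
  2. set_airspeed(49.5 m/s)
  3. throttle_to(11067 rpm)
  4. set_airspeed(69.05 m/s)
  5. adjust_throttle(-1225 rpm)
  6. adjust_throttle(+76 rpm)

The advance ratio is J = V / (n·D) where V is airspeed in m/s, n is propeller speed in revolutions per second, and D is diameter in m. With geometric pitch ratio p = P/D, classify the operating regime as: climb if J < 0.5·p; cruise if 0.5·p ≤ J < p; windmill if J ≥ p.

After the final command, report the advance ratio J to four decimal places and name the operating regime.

J = 0.3746, regime = climb

set_propeller: D = 1.115 m, P = 1.102 m (p = P/D = 0.988341); state ← (V=0, rpm=0)
set_airspeed(49.5): V ← 49.5 m/s
throttle_to(11067): rpm ← 11067
set_airspeed(69.05): V ← 69.05 m/s
adjust_throttle(-1225): rpm ← 11067 -1225 = 9842
adjust_throttle(+76): rpm ← 9842 +76 = 9918
final state: V = 69.05 m/s, rpm = 9918 → n = rpm/60 = 165.300000 rev/s
J = V / (n·D) = 69.05 / (165.300000 × 1.115) = 0.374642
regime bands: climb J<0.4942 | cruise [0.4942, 0.9883) | windmill J≥0.9883
J = 0.3746 → climb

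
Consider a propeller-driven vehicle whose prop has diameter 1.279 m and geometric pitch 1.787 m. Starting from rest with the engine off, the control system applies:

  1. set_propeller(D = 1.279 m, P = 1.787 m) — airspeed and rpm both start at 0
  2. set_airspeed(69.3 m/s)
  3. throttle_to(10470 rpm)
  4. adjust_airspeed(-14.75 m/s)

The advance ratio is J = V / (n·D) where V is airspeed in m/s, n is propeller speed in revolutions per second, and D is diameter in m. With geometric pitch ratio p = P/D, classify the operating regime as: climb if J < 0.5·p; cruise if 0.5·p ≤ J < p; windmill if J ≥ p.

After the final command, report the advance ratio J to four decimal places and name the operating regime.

J = 0.2444, regime = climb

set_propeller: D = 1.279 m, P = 1.787 m (p = P/D = 1.397185); state ← (V=0, rpm=0)
set_airspeed(69.3): V ← 69.3 m/s
throttle_to(10470): rpm ← 10470
adjust_airspeed(-14.75): V ← 69.3 -14.75 = 54.55 m/s
final state: V = 54.55 m/s, rpm = 10470 → n = rpm/60 = 174.500000 rev/s
J = V / (n·D) = 54.55 / (174.500000 × 1.279) = 0.244416
regime bands: climb J<0.6986 | cruise [0.6986, 1.3972) | windmill J≥1.3972
J = 0.2444 → climb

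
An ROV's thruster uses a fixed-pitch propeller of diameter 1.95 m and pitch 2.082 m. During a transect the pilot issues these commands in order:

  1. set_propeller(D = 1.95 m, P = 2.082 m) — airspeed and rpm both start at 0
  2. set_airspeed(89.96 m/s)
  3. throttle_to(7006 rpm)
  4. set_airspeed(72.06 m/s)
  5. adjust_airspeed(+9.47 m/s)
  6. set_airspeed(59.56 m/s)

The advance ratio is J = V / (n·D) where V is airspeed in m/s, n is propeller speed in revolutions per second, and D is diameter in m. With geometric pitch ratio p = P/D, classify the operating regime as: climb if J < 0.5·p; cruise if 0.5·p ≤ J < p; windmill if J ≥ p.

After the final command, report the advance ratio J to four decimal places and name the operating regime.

set_propeller: D = 1.95 m, P = 2.082 m (p = P/D = 1.067692); state ← (V=0, rpm=0)
set_airspeed(89.96): V ← 89.96 m/s
throttle_to(7006): rpm ← 7006
set_airspeed(72.06): V ← 72.06 m/s
adjust_airspeed(+9.47): V ← 72.06 +9.47 = 81.53 m/s
set_airspeed(59.56): V ← 59.56 m/s
final state: V = 59.56 m/s, rpm = 7006 → n = rpm/60 = 116.766667 rev/s
J = V / (n·D) = 59.56 / (116.766667 × 1.95) = 0.261578
regime bands: climb J<0.5338 | cruise [0.5338, 1.0677) | windmill J≥1.0677
J = 0.2616 → climb

J = 0.2616, regime = climb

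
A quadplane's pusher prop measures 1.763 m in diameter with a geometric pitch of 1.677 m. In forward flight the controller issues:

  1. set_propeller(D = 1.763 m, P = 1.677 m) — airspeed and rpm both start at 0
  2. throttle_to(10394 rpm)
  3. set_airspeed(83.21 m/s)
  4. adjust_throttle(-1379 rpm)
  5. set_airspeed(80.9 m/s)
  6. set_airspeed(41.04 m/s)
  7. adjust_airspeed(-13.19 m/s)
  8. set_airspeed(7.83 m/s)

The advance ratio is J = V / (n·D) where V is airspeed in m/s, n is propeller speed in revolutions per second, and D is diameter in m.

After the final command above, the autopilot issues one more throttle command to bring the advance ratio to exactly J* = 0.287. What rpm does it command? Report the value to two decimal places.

rpm = 928.49

set_propeller: D = 1.763 m, P = 1.677 m (p = P/D = 0.951220); state ← (V=0, rpm=0)
throttle_to(10394): rpm ← 10394
set_airspeed(83.21): V ← 83.21 m/s
adjust_throttle(-1379): rpm ← 10394 -1379 = 9015
set_airspeed(80.9): V ← 80.9 m/s
set_airspeed(41.04): V ← 41.04 m/s
adjust_airspeed(-13.19): V ← 41.04 -13.19 = 27.85 m/s
set_airspeed(7.83): V ← 7.83 m/s
final state: V = 7.83 m/s, rpm = 9015 → n = rpm/60 = 150.250000 rev/s
target J* = 0.287; solve J* = V/(n·D) for n: n = V/(J*·D) = 7.83/(0.287 × 1.763) = 15.474889 rev/s
rpm = 60·n = 928.493362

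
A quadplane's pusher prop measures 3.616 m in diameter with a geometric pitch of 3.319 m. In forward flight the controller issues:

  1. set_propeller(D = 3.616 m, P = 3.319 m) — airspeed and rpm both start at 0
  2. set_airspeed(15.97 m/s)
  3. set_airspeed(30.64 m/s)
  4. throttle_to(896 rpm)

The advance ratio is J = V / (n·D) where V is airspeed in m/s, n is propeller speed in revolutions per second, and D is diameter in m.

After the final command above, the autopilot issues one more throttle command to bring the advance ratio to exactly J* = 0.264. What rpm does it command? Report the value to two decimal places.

rpm = 1925.78

set_propeller: D = 3.616 m, P = 3.319 m (p = P/D = 0.917865); state ← (V=0, rpm=0)
set_airspeed(15.97): V ← 15.97 m/s
set_airspeed(30.64): V ← 30.64 m/s
throttle_to(896): rpm ← 896
final state: V = 30.64 m/s, rpm = 896 → n = rpm/60 = 14.933333 rev/s
target J* = 0.264; solve J* = V/(n·D) for n: n = V/(J*·D) = 30.64/(0.264 × 3.616) = 32.096407 rev/s
rpm = 60·n = 1925.784393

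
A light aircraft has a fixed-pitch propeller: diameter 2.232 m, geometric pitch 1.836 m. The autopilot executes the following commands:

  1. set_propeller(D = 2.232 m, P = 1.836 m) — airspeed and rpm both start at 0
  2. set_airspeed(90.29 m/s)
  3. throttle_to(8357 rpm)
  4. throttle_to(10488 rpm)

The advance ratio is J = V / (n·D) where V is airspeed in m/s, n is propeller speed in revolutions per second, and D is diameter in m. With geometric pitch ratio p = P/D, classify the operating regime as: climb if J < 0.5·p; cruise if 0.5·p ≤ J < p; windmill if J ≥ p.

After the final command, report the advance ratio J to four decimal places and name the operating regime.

J = 0.2314, regime = climb

set_propeller: D = 2.232 m, P = 1.836 m (p = P/D = 0.822581); state ← (V=0, rpm=0)
set_airspeed(90.29): V ← 90.29 m/s
throttle_to(8357): rpm ← 8357
throttle_to(10488): rpm ← 10488
final state: V = 90.29 m/s, rpm = 10488 → n = rpm/60 = 174.800000 rev/s
J = V / (n·D) = 90.29 / (174.800000 × 2.232) = 0.231422
regime bands: climb J<0.4113 | cruise [0.4113, 0.8226) | windmill J≥0.8226
J = 0.2314 → climb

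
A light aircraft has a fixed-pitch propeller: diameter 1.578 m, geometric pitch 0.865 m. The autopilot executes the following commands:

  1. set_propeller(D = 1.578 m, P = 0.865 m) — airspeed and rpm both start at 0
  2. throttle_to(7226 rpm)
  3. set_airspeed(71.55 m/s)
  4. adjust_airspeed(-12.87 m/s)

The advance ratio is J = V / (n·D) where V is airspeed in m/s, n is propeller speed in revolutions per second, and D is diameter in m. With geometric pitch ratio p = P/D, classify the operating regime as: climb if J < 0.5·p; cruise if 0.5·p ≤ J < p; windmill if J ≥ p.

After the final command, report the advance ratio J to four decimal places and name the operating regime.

set_propeller: D = 1.578 m, P = 0.865 m (p = P/D = 0.548162); state ← (V=0, rpm=0)
throttle_to(7226): rpm ← 7226
set_airspeed(71.55): V ← 71.55 m/s
adjust_airspeed(-12.87): V ← 71.55 -12.87 = 58.68 m/s
final state: V = 58.68 m/s, rpm = 7226 → n = rpm/60 = 120.433333 rev/s
J = V / (n·D) = 58.68 / (120.433333 × 1.578) = 0.308771
regime bands: climb J<0.2741 | cruise [0.2741, 0.5482) | windmill J≥0.5482
J = 0.3088 → cruise

J = 0.3088, regime = cruise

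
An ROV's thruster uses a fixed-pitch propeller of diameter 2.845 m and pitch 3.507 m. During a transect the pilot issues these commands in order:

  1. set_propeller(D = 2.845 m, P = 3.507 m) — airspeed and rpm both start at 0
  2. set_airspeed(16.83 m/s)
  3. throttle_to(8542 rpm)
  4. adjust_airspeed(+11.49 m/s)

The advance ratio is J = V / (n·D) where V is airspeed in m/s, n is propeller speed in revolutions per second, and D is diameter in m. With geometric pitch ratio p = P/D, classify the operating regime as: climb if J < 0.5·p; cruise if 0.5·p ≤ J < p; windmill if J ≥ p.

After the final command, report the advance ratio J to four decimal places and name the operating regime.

set_propeller: D = 2.845 m, P = 3.507 m (p = P/D = 1.232689); state ← (V=0, rpm=0)
set_airspeed(16.83): V ← 16.83 m/s
throttle_to(8542): rpm ← 8542
adjust_airspeed(+11.49): V ← 16.83 +11.49 = 28.32 m/s
final state: V = 28.32 m/s, rpm = 8542 → n = rpm/60 = 142.366667 rev/s
J = V / (n·D) = 28.32 / (142.366667 × 2.845) = 0.069920
regime bands: climb J<0.6163 | cruise [0.6163, 1.2327) | windmill J≥1.2327
J = 0.0699 → climb

J = 0.0699, regime = climb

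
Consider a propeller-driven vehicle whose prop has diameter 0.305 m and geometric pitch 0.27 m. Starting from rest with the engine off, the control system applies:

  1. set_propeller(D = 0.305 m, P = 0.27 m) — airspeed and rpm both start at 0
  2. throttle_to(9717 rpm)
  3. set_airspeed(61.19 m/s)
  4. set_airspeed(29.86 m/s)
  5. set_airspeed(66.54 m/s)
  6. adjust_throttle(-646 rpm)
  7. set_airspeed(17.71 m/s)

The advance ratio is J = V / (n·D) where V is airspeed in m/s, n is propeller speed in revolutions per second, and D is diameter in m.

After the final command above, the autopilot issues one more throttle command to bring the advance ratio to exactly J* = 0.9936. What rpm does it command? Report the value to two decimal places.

rpm = 3506.38

set_propeller: D = 0.305 m, P = 0.27 m (p = P/D = 0.885246); state ← (V=0, rpm=0)
throttle_to(9717): rpm ← 9717
set_airspeed(61.19): V ← 61.19 m/s
set_airspeed(29.86): V ← 29.86 m/s
set_airspeed(66.54): V ← 66.54 m/s
adjust_throttle(-646): rpm ← 9717 -646 = 9071
set_airspeed(17.71): V ← 17.71 m/s
final state: V = 17.71 m/s, rpm = 9071 → n = rpm/60 = 151.183333 rev/s
target J* = 0.9936; solve J* = V/(n·D) for n: n = V/(J*·D) = 17.71/(0.9936 × 0.305) = 58.439587 rev/s
rpm = 60·n = 3506.375228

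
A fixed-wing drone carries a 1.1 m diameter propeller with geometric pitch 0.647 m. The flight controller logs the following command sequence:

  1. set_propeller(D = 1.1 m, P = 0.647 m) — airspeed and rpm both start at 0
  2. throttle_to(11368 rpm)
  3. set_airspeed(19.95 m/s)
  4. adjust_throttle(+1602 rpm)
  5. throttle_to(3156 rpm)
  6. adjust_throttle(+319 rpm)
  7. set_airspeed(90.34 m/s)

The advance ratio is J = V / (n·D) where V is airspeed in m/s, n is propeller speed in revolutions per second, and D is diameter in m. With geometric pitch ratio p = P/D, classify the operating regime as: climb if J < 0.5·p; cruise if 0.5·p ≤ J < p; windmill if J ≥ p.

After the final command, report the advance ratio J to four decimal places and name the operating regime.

set_propeller: D = 1.1 m, P = 0.647 m (p = P/D = 0.588182); state ← (V=0, rpm=0)
throttle_to(11368): rpm ← 11368
set_airspeed(19.95): V ← 19.95 m/s
adjust_throttle(+1602): rpm ← 11368 +1602 = 12970
throttle_to(3156): rpm ← 3156
adjust_throttle(+319): rpm ← 3156 +319 = 3475
set_airspeed(90.34): V ← 90.34 m/s
final state: V = 90.34 m/s, rpm = 3475 → n = rpm/60 = 57.916667 rev/s
J = V / (n·D) = 90.34 / (57.916667 × 1.1) = 1.418025
regime bands: climb J<0.2941 | cruise [0.2941, 0.5882) | windmill J≥0.5882
J = 1.4180 → windmill

J = 1.4180, regime = windmill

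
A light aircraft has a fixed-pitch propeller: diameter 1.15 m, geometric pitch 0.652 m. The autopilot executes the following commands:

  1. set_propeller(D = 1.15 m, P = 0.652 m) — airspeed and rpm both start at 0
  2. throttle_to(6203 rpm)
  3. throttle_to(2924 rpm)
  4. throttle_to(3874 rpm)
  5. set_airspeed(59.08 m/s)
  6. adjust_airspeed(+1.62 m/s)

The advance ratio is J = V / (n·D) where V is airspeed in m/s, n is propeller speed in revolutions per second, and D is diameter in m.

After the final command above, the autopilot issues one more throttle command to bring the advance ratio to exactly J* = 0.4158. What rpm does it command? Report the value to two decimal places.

set_propeller: D = 1.15 m, P = 0.652 m (p = P/D = 0.566957); state ← (V=0, rpm=0)
throttle_to(6203): rpm ← 6203
throttle_to(2924): rpm ← 2924
throttle_to(3874): rpm ← 3874
set_airspeed(59.08): V ← 59.08 m/s
adjust_airspeed(+1.62): V ← 59.08 +1.62 = 60.7 m/s
final state: V = 60.7 m/s, rpm = 3874 → n = rpm/60 = 64.566667 rev/s
target J* = 0.4158; solve J* = V/(n·D) for n: n = V/(J*·D) = 60.7/(0.4158 × 1.15) = 126.942301 rev/s
rpm = 60·n = 7616.538051

rpm = 7616.54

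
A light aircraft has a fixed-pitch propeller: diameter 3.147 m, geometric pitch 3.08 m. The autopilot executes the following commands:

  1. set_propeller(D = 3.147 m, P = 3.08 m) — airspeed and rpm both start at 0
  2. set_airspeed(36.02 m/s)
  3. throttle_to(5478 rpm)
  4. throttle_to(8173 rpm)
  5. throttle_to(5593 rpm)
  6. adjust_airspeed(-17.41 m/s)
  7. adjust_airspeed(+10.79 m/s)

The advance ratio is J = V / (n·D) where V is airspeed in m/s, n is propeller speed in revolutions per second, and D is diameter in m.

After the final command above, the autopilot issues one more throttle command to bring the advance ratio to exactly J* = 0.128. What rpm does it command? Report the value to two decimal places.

rpm = 4379.17

set_propeller: D = 3.147 m, P = 3.08 m (p = P/D = 0.978710); state ← (V=0, rpm=0)
set_airspeed(36.02): V ← 36.02 m/s
throttle_to(5478): rpm ← 5478
throttle_to(8173): rpm ← 8173
throttle_to(5593): rpm ← 5593
adjust_airspeed(-17.41): V ← 36.02 -17.41 = 18.61 m/s
adjust_airspeed(+10.79): V ← 18.61 +10.79 = 29.4 m/s
final state: V = 29.4 m/s, rpm = 5593 → n = rpm/60 = 93.216667 rev/s
target J* = 0.128; solve J* = V/(n·D) for n: n = V/(J*·D) = 29.4/(0.128 × 3.147) = 72.986177 rev/s
rpm = 60·n = 4379.170639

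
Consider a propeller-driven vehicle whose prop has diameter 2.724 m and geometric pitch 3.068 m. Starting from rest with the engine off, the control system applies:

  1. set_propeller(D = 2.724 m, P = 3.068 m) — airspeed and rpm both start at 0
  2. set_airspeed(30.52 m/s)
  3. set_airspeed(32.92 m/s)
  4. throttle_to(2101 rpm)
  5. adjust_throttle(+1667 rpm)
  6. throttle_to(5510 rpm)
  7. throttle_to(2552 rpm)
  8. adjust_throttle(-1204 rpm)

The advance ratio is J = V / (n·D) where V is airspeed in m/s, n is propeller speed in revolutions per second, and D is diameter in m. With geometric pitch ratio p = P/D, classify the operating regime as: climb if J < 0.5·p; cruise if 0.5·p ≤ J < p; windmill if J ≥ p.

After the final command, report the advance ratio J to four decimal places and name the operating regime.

J = 0.5379, regime = climb

set_propeller: D = 2.724 m, P = 3.068 m (p = P/D = 1.126285); state ← (V=0, rpm=0)
set_airspeed(30.52): V ← 30.52 m/s
set_airspeed(32.92): V ← 32.92 m/s
throttle_to(2101): rpm ← 2101
adjust_throttle(+1667): rpm ← 2101 +1667 = 3768
throttle_to(5510): rpm ← 5510
throttle_to(2552): rpm ← 2552
adjust_throttle(-1204): rpm ← 2552 -1204 = 1348
final state: V = 32.92 m/s, rpm = 1348 → n = rpm/60 = 22.466667 rev/s
J = V / (n·D) = 32.92 / (22.466667 × 2.724) = 0.537916
regime bands: climb J<0.5631 | cruise [0.5631, 1.1263) | windmill J≥1.1263
J = 0.5379 → climb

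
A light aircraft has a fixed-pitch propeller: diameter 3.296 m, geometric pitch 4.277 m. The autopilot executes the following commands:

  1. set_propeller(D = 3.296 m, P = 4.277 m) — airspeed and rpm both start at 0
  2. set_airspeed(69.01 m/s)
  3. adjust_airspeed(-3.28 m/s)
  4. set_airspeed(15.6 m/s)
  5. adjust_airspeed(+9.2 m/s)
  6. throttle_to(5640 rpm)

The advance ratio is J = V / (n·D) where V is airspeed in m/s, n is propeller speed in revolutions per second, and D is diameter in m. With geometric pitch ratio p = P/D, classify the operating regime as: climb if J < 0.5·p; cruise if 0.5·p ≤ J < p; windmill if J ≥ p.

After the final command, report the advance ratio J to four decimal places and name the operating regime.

J = 0.0800, regime = climb

set_propeller: D = 3.296 m, P = 4.277 m (p = P/D = 1.297633); state ← (V=0, rpm=0)
set_airspeed(69.01): V ← 69.01 m/s
adjust_airspeed(-3.28): V ← 69.01 -3.28 = 65.73 m/s
set_airspeed(15.6): V ← 15.6 m/s
adjust_airspeed(+9.2): V ← 15.6 +9.2 = 24.8 m/s
throttle_to(5640): rpm ← 5640
final state: V = 24.8 m/s, rpm = 5640 → n = rpm/60 = 94.000000 rev/s
J = V / (n·D) = 24.8 / (94.000000 × 3.296) = 0.080045
regime bands: climb J<0.6488 | cruise [0.6488, 1.2976) | windmill J≥1.2976
J = 0.0800 → climb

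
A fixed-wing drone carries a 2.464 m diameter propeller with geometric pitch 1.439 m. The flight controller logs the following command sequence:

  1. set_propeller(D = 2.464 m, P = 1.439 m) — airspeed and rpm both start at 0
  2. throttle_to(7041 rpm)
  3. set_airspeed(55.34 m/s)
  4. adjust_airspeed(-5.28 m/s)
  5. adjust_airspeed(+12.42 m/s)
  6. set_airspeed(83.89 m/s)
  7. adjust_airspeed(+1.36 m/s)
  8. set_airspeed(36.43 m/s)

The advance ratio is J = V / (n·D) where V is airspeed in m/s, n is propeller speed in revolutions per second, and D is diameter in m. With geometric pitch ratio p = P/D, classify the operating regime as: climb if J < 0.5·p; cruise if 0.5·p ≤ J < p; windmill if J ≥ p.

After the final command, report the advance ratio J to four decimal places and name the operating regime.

J = 0.1260, regime = climb

set_propeller: D = 2.464 m, P = 1.439 m (p = P/D = 0.584010); state ← (V=0, rpm=0)
throttle_to(7041): rpm ← 7041
set_airspeed(55.34): V ← 55.34 m/s
adjust_airspeed(-5.28): V ← 55.34 -5.28 = 50.06 m/s
adjust_airspeed(+12.42): V ← 50.06 +12.42 = 62.48 m/s
set_airspeed(83.89): V ← 83.89 m/s
adjust_airspeed(+1.36): V ← 83.89 +1.36 = 85.25 m/s
set_airspeed(36.43): V ← 36.43 m/s
final state: V = 36.43 m/s, rpm = 7041 → n = rpm/60 = 117.350000 rev/s
J = V / (n·D) = 36.43 / (117.350000 × 2.464) = 0.125990
regime bands: climb J<0.2920 | cruise [0.2920, 0.5840) | windmill J≥0.5840
J = 0.1260 → climb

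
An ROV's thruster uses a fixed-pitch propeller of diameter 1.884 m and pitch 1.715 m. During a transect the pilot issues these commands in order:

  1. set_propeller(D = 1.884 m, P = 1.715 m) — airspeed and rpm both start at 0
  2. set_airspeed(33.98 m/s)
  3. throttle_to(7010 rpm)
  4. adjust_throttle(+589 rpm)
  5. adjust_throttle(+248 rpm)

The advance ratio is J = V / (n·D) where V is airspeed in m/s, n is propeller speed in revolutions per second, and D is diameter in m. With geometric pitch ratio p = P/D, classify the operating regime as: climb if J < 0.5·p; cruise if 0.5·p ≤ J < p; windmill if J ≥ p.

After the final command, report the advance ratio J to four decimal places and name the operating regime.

J = 0.1379, regime = climb

set_propeller: D = 1.884 m, P = 1.715 m (p = P/D = 0.910297); state ← (V=0, rpm=0)
set_airspeed(33.98): V ← 33.98 m/s
throttle_to(7010): rpm ← 7010
adjust_throttle(+589): rpm ← 7010 +589 = 7599
adjust_throttle(+248): rpm ← 7599 +248 = 7847
final state: V = 33.98 m/s, rpm = 7847 → n = rpm/60 = 130.783333 rev/s
J = V / (n·D) = 33.98 / (130.783333 × 1.884) = 0.137908
regime bands: climb J<0.4551 | cruise [0.4551, 0.9103) | windmill J≥0.9103
J = 0.1379 → climb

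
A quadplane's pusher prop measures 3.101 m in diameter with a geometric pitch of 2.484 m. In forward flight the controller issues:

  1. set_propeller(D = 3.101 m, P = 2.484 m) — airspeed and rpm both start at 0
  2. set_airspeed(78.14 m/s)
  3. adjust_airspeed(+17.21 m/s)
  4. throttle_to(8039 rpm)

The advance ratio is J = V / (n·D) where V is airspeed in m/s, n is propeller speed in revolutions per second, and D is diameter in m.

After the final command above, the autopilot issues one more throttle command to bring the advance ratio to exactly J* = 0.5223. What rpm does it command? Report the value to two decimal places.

set_propeller: D = 3.101 m, P = 2.484 m (p = P/D = 0.801032); state ← (V=0, rpm=0)
set_airspeed(78.14): V ← 78.14 m/s
adjust_airspeed(+17.21): V ← 78.14 +17.21 = 95.35 m/s
throttle_to(8039): rpm ← 8039
final state: V = 95.35 m/s, rpm = 8039 → n = rpm/60 = 133.983333 rev/s
target J* = 0.5223; solve J* = V/(n·D) for n: n = V/(J*·D) = 95.35/(0.5223 × 3.101) = 58.870660 rev/s
rpm = 60·n = 3532.239605

rpm = 3532.24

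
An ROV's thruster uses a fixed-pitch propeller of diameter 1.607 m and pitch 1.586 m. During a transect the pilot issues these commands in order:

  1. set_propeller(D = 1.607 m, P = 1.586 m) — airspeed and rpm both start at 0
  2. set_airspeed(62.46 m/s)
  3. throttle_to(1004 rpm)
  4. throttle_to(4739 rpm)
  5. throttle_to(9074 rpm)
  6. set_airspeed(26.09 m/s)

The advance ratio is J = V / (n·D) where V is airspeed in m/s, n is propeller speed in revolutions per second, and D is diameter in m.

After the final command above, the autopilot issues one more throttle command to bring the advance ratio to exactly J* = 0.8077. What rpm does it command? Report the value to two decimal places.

rpm = 1206.03

set_propeller: D = 1.607 m, P = 1.586 m (p = P/D = 0.986932); state ← (V=0, rpm=0)
set_airspeed(62.46): V ← 62.46 m/s
throttle_to(1004): rpm ← 1004
throttle_to(4739): rpm ← 4739
throttle_to(9074): rpm ← 9074
set_airspeed(26.09): V ← 26.09 m/s
final state: V = 26.09 m/s, rpm = 9074 → n = rpm/60 = 151.233333 rev/s
target J* = 0.8077; solve J* = V/(n·D) for n: n = V/(J*·D) = 26.09/(0.8077 × 1.607) = 20.100558 rev/s
rpm = 60·n = 1206.033496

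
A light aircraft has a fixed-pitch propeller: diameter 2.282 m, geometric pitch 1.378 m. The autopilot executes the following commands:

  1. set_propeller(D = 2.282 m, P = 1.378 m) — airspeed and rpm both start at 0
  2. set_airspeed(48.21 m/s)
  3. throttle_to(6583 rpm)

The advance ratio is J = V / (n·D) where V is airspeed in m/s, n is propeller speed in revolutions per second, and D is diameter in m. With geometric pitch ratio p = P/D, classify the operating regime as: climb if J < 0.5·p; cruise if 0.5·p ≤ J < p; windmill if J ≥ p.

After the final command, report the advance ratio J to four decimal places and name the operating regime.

set_propeller: D = 2.282 m, P = 1.378 m (p = P/D = 0.603856); state ← (V=0, rpm=0)
set_airspeed(48.21): V ← 48.21 m/s
throttle_to(6583): rpm ← 6583
final state: V = 48.21 m/s, rpm = 6583 → n = rpm/60 = 109.716667 rev/s
J = V / (n·D) = 48.21 / (109.716667 × 2.282) = 0.192552
regime bands: climb J<0.3019 | cruise [0.3019, 0.6039) | windmill J≥0.6039
J = 0.1926 → climb

J = 0.1926, regime = climb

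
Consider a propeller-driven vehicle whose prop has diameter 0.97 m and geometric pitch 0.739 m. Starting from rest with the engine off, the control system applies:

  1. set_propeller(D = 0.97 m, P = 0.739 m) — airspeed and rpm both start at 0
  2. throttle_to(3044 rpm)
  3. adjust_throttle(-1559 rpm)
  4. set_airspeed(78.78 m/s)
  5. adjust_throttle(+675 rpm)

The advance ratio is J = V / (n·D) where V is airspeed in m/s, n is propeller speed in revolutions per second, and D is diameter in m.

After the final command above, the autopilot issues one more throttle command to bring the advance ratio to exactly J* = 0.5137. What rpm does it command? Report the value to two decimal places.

set_propeller: D = 0.97 m, P = 0.739 m (p = P/D = 0.761856); state ← (V=0, rpm=0)
throttle_to(3044): rpm ← 3044
adjust_throttle(-1559): rpm ← 3044 -1559 = 1485
set_airspeed(78.78): V ← 78.78 m/s
adjust_throttle(+675): rpm ← 1485 +675 = 2160
final state: V = 78.78 m/s, rpm = 2160 → n = rpm/60 = 36.000000 rev/s
target J* = 0.5137; solve J* = V/(n·D) for n: n = V/(J*·D) = 78.78/(0.5137 × 0.97) = 158.101022 rev/s
rpm = 60·n = 9486.061302

rpm = 9486.06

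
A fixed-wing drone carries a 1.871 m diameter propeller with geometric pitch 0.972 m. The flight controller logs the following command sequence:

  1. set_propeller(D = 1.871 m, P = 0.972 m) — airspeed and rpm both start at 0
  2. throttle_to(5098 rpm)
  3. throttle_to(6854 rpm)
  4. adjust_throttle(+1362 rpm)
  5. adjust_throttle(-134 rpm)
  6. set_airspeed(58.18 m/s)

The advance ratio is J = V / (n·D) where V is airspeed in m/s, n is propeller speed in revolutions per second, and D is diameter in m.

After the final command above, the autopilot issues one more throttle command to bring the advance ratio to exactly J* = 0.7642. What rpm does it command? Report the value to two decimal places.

rpm = 2441.43

set_propeller: D = 1.871 m, P = 0.972 m (p = P/D = 0.519508); state ← (V=0, rpm=0)
throttle_to(5098): rpm ← 5098
throttle_to(6854): rpm ← 6854
adjust_throttle(+1362): rpm ← 6854 +1362 = 8216
adjust_throttle(-134): rpm ← 8216 -134 = 8082
set_airspeed(58.18): V ← 58.18 m/s
final state: V = 58.18 m/s, rpm = 8082 → n = rpm/60 = 134.700000 rev/s
target J* = 0.7642; solve J* = V/(n·D) for n: n = V/(J*·D) = 58.18/(0.7642 × 1.871) = 40.690488 rev/s
rpm = 60·n = 2441.429267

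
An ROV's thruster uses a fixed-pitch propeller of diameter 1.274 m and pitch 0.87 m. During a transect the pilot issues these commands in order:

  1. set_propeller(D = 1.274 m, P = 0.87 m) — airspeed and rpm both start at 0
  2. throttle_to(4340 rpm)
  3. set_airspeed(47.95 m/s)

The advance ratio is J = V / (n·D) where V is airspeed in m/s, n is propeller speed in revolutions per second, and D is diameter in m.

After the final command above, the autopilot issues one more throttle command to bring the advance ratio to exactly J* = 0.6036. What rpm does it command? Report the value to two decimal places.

rpm = 3741.29

set_propeller: D = 1.274 m, P = 0.87 m (p = P/D = 0.682889); state ← (V=0, rpm=0)
throttle_to(4340): rpm ← 4340
set_airspeed(47.95): V ← 47.95 m/s
final state: V = 47.95 m/s, rpm = 4340 → n = rpm/60 = 72.333333 rev/s
target J* = 0.6036; solve J* = V/(n·D) for n: n = V/(J*·D) = 47.95/(0.6036 × 1.274) = 62.354809 rev/s
rpm = 60·n = 3741.288533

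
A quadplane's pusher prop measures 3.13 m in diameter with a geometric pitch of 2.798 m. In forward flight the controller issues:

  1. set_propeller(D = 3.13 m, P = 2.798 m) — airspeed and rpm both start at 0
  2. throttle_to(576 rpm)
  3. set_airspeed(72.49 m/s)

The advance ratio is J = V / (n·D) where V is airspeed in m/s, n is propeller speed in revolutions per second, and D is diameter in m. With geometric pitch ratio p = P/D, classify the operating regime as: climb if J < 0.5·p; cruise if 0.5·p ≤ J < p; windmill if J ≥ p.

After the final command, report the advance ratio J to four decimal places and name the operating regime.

J = 2.4125, regime = windmill

set_propeller: D = 3.13 m, P = 2.798 m (p = P/D = 0.893930); state ← (V=0, rpm=0)
throttle_to(576): rpm ← 576
set_airspeed(72.49): V ← 72.49 m/s
final state: V = 72.49 m/s, rpm = 576 → n = rpm/60 = 9.600000 rev/s
J = V / (n·D) = 72.49 / (9.600000 × 3.13) = 2.412473
regime bands: climb J<0.4470 | cruise [0.4470, 0.8939) | windmill J≥0.8939
J = 2.4125 → windmill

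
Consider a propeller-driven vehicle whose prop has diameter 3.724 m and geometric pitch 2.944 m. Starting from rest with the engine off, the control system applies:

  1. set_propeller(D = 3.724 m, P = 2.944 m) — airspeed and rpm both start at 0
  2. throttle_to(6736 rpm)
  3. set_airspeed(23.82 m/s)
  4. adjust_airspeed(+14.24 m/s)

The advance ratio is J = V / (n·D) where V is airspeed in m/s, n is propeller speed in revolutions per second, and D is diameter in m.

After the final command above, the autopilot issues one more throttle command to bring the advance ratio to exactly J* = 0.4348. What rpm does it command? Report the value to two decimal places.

set_propeller: D = 3.724 m, P = 2.944 m (p = P/D = 0.790548); state ← (V=0, rpm=0)
throttle_to(6736): rpm ← 6736
set_airspeed(23.82): V ← 23.82 m/s
adjust_airspeed(+14.24): V ← 23.82 +14.24 = 38.06 m/s
final state: V = 38.06 m/s, rpm = 6736 → n = rpm/60 = 112.266667 rev/s
target J* = 0.4348; solve J* = V/(n·D) for n: n = V/(J*·D) = 38.06/(0.4348 × 3.724) = 23.505504 rev/s
rpm = 60·n = 1410.330268

rpm = 1410.33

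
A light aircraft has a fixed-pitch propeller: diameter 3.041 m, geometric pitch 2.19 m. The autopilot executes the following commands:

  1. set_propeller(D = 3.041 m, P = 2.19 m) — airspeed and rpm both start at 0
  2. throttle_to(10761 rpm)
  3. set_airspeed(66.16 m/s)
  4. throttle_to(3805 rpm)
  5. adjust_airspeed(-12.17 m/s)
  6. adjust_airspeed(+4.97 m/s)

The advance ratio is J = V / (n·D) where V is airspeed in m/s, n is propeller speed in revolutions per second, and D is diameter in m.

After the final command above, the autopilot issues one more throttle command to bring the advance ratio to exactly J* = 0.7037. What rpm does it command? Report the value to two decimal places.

set_propeller: D = 3.041 m, P = 2.19 m (p = P/D = 0.720158); state ← (V=0, rpm=0)
throttle_to(10761): rpm ← 10761
set_airspeed(66.16): V ← 66.16 m/s
throttle_to(3805): rpm ← 3805
adjust_airspeed(-12.17): V ← 66.16 -12.17 = 53.99 m/s
adjust_airspeed(+4.97): V ← 53.99 +4.97 = 58.96 m/s
final state: V = 58.96 m/s, rpm = 3805 → n = rpm/60 = 63.416667 rev/s
target J* = 0.7037; solve J* = V/(n·D) for n: n = V/(J*·D) = 58.96/(0.7037 × 3.041) = 27.552024 rev/s
rpm = 60·n = 1653.121423

rpm = 1653.12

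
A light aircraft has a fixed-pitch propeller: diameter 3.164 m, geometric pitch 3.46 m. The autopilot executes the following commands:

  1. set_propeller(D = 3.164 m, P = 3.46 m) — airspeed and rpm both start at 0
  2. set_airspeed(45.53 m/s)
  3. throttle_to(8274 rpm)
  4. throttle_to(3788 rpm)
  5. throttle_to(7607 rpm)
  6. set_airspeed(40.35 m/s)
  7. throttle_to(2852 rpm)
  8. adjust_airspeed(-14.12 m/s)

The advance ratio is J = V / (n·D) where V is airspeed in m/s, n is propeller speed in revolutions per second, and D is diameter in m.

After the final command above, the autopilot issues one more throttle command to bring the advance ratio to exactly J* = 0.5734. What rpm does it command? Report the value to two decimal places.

rpm = 867.47

set_propeller: D = 3.164 m, P = 3.46 m (p = P/D = 1.093552); state ← (V=0, rpm=0)
set_airspeed(45.53): V ← 45.53 m/s
throttle_to(8274): rpm ← 8274
throttle_to(3788): rpm ← 3788
throttle_to(7607): rpm ← 7607
set_airspeed(40.35): V ← 40.35 m/s
throttle_to(2852): rpm ← 2852
adjust_airspeed(-14.12): V ← 40.35 -14.12 = 26.23 m/s
final state: V = 26.23 m/s, rpm = 2852 → n = rpm/60 = 47.533333 rev/s
target J* = 0.5734; solve J* = V/(n·D) for n: n = V/(J*·D) = 26.23/(0.5734 × 3.164) = 14.457864 rev/s
rpm = 60·n = 867.471824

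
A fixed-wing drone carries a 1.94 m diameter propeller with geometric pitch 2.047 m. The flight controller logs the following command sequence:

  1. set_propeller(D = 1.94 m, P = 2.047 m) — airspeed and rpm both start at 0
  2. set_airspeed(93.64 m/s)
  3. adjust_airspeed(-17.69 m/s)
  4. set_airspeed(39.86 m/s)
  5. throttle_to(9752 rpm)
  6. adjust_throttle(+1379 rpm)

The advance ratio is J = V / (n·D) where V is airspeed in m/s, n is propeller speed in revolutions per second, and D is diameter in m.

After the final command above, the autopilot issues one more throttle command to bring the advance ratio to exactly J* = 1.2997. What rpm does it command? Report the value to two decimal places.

rpm = 948.51

set_propeller: D = 1.94 m, P = 2.047 m (p = P/D = 1.055155); state ← (V=0, rpm=0)
set_airspeed(93.64): V ← 93.64 m/s
adjust_airspeed(-17.69): V ← 93.64 -17.69 = 75.95 m/s
set_airspeed(39.86): V ← 39.86 m/s
throttle_to(9752): rpm ← 9752
adjust_throttle(+1379): rpm ← 9752 +1379 = 11131
final state: V = 39.86 m/s, rpm = 11131 → n = rpm/60 = 185.516667 rev/s
target J* = 1.2997; solve J* = V/(n·D) for n: n = V/(J*·D) = 39.86/(1.2997 × 1.94) = 15.808565 rev/s
rpm = 60·n = 948.513892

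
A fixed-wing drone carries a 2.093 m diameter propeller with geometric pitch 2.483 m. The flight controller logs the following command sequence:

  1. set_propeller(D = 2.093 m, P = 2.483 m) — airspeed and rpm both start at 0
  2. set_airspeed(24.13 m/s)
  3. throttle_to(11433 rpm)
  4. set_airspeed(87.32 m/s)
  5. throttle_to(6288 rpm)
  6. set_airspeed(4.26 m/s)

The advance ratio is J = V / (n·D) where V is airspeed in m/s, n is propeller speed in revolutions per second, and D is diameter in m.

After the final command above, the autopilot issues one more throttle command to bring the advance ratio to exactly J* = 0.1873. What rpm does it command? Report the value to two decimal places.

rpm = 652.01

set_propeller: D = 2.093 m, P = 2.483 m (p = P/D = 1.186335); state ← (V=0, rpm=0)
set_airspeed(24.13): V ← 24.13 m/s
throttle_to(11433): rpm ← 11433
set_airspeed(87.32): V ← 87.32 m/s
throttle_to(6288): rpm ← 6288
set_airspeed(4.26): V ← 4.26 m/s
final state: V = 4.26 m/s, rpm = 6288 → n = rpm/60 = 104.800000 rev/s
target J* = 0.1873; solve J* = V/(n·D) for n: n = V/(J*·D) = 4.26/(0.1873 × 2.093) = 10.866823 rev/s
rpm = 60·n = 652.009380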